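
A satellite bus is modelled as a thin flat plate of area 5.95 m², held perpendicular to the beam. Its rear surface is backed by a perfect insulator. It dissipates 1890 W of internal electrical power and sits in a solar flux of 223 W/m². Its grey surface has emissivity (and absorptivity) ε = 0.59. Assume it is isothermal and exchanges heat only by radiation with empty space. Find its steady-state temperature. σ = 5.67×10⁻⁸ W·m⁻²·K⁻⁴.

T ≈ 340 K

At steady state, absorbed solar power + internal power = radiated power.
Absorbed: α·S·A_cross = 0.59·223·5.950 = 782.8 W (cross-section A).
Total input = 782.8 + 1890 = 2673 W.
Radiated: εσ·A_surf·T⁴ with A_surf = A = 5.950 m².
T⁴ = 2673/(0.59·5.67×10⁻⁸·5.950) = 1.343×10¹⁰ K⁴.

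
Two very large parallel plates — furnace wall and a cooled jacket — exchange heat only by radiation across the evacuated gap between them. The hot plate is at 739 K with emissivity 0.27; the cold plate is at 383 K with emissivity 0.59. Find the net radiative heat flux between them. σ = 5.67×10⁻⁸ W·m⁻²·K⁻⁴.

q ≈ 3570 W/m²

For two infinite grey parallel plates, q = σ(T₁⁴ − T₂⁴)/(1/ε₁ + 1/ε₂ − 1).
T₁⁴ − T₂⁴ = 2.982×10¹¹ − 2.152×10¹⁰ = 2.767×10¹¹ K⁴.
1/ε₁ + 1/ε₂ − 1 = 3.704 + 1.695 − 1 = 4.399.
q = 5.67×10⁻⁸ × 2.767×10¹¹ / 4.399.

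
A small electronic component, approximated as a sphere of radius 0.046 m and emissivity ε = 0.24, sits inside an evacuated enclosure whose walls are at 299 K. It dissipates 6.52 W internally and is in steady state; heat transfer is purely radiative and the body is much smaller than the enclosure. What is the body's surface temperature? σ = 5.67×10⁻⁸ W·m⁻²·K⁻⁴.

For a small grey body in a large enclosure, net radiated power = εσA(T⁴ − T_w⁴).
Steady state: P = εσA(T⁴ − T_w⁴) with A = 4πr² = 0.02659 m².
T⁴ = P/(εσA) + T_w⁴ = 6.52/(0.24·5.67×10⁻⁸·0.02659) + (299)⁴
    = 1.802×10¹⁰ + 7.993×10⁹ = 2.601×10¹⁰ K⁴.

T ≈ 402 K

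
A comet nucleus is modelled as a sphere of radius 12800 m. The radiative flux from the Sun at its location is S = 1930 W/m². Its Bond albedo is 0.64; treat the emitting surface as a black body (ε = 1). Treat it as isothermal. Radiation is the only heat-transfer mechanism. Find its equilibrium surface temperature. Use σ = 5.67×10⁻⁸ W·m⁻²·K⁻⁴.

T ≈ 235 K

At equilibrium, absorbed power = emitted power.
Absorbing cross-section = πr² = 5.147×10⁸ m²; emitting surface = 4πr² = 2.059×10⁹ m² (ratio 4).
(1−a)S·A_cross = εσ·A_surf·T⁴  ⇒  T⁴ = (1−a)S/(4σ).
T⁴ = 0.360·1930/(4·5.67×10⁻⁸) = 3.063×10⁹ K⁴.
T = (3.063×10⁹)^(1/4).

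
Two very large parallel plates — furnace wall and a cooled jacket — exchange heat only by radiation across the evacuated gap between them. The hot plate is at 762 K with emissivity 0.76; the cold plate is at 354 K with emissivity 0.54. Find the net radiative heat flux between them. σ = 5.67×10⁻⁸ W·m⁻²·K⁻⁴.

q ≈ 8410 W/m²

For two infinite grey parallel plates, q = σ(T₁⁴ − T₂⁴)/(1/ε₁ + 1/ε₂ − 1).
T₁⁴ − T₂⁴ = 3.371×10¹¹ − 1.570×10¹⁰ = 3.214×10¹¹ K⁴.
1/ε₁ + 1/ε₂ − 1 = 1.316 + 1.852 − 1 = 2.168.
q = 5.67×10⁻⁸ × 3.214×10¹¹ / 2.168.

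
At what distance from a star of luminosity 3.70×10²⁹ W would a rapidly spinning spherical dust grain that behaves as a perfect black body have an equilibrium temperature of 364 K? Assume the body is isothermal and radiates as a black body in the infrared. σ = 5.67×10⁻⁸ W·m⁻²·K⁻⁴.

d ≈ 2.72×10¹² m

For an isothermal black-emitting sphere, (1−a)S·πr² = σ·4πr²·T⁴ ⇒ S = 4σT⁴/(1−a).
S = 4·5.67×10⁻⁸·(364)⁴/1.00 = 3982 W/m².
Flux falls as S = L/(4πd²), so d = √(L/(4πS)) = √(3.70×10²⁹/(4π·3982)).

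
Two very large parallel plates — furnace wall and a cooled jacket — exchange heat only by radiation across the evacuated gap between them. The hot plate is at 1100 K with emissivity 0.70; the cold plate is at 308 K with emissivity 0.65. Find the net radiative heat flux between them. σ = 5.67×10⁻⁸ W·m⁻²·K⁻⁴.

For two infinite grey parallel plates, q = σ(T₁⁴ − T₂⁴)/(1/ε₁ + 1/ε₂ − 1).
T₁⁴ − T₂⁴ = 1.464×10¹² − 8.999×10⁹ = 1.455×10¹² K⁴.
1/ε₁ + 1/ε₂ − 1 = 1.429 + 1.538 − 1 = 1.967.
q = 5.67×10⁻⁸ × 1.455×10¹² / 1.967.

q ≈ 41900 W/m²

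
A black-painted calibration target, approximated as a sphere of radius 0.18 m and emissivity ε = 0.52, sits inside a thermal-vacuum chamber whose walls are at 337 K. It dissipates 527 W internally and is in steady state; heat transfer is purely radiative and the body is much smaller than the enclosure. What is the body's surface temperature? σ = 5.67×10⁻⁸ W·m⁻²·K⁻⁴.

For a small grey body in a large enclosure, net radiated power = εσA(T⁴ − T_w⁴).
Steady state: P = εσA(T⁴ − T_w⁴) with A = 4πr² = 0.4072 m².
T⁴ = P/(εσA) + T_w⁴ = 527/(0.52·5.67×10⁻⁸·0.4072) + (337)⁴
    = 4.390×10¹⁰ + 1.290×10¹⁰ = 5.680×10¹⁰ K⁴.

T ≈ 488 K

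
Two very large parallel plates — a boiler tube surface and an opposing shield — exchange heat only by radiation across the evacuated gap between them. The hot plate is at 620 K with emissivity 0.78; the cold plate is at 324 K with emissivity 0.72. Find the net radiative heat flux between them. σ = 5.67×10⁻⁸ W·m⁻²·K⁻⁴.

For two infinite grey parallel plates, q = σ(T₁⁴ − T₂⁴)/(1/ε₁ + 1/ε₂ − 1).
T₁⁴ − T₂⁴ = 1.478×10¹¹ − 1.102×10¹⁰ = 1.367×10¹¹ K⁴.
1/ε₁ + 1/ε₂ − 1 = 1.282 + 1.389 − 1 = 1.671.
q = 5.67×10⁻⁸ × 1.367×10¹¹ / 1.671.

q ≈ 4640 W/m²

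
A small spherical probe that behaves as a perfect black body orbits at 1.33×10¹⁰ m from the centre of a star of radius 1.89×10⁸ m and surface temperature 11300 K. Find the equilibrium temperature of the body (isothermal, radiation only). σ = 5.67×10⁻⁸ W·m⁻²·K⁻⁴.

The star's surface emits σT_*⁴; at distance d the flux is S = σT_*⁴(R_*/d)².
S = 5.67×10⁻⁸·(11300)⁴·(1.89×10⁸/1.33×10¹⁰)² = 1.867×10⁵ W/m².
For an isothermal sphere T⁴ = (1−a)S/(4σ) = 8.231×10¹¹ K⁴.

T ≈ 953 K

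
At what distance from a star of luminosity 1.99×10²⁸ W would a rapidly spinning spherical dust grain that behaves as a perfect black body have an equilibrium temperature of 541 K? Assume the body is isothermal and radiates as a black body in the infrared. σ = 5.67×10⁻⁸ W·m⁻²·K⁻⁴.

d ≈ 2.85×10¹¹ m

For an isothermal black-emitting sphere, (1−a)S·πr² = σ·4πr²·T⁴ ⇒ S = 4σT⁴/(1−a).
S = 4·5.67×10⁻⁸·(541)⁴/1.00 = 19430 W/m².
Flux falls as S = L/(4πd²), so d = √(L/(4πS)) = √(1.99×10²⁸/(4π·19430)).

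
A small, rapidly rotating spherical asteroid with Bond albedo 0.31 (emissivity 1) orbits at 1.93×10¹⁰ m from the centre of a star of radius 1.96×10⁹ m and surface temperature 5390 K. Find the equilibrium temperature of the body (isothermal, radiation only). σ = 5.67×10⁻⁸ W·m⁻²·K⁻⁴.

T ≈ 1110 K

The star's surface emits σT_*⁴; at distance d the flux is S = σT_*⁴(R_*/d)².
S = 5.67×10⁻⁸·(5390)⁴·(1.96×10⁹/1.93×10¹⁰)² = 4.936×10⁵ W/m².
For an isothermal sphere T⁴ = (1−a)S/(4σ) = 1.502×10¹² K⁴.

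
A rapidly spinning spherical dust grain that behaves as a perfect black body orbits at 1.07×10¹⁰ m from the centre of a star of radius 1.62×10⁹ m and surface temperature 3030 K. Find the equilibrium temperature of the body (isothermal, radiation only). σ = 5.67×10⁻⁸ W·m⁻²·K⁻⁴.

T ≈ 834 K

The star's surface emits σT_*⁴; at distance d the flux is S = σT_*⁴(R_*/d)².
S = 5.67×10⁻⁸·(3030)⁴·(1.62×10⁹/1.07×10¹⁰)² = 1.096×10⁵ W/m².
For an isothermal sphere T⁴ = (1−a)S/(4σ) = 4.830×10¹¹ K⁴.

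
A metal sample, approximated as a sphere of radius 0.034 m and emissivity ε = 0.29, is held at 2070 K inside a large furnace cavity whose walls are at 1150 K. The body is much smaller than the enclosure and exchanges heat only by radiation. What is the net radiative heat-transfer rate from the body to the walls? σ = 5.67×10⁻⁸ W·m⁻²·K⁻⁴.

P_net ≈ 3970 W

For a small grey body in a large enclosure: P_net = εσA(T_body⁴ − T_wall⁴).
A = 4πr² = 0.01453 m²; T_body⁴ − T_wall⁴ = 1.836×10¹³ − 1.749×10¹² = 1.661×10¹³ K⁴.
|P_net| = 0.29·5.67×10⁻⁸·0.01453·1.661×10¹³.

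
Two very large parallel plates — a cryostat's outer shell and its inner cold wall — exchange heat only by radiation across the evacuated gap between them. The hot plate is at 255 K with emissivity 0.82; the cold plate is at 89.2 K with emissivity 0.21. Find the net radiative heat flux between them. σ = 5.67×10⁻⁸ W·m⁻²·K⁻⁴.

For two infinite grey parallel plates, q = σ(T₁⁴ − T₂⁴)/(1/ε₁ + 1/ε₂ − 1).
T₁⁴ − T₂⁴ = 4.228×10⁹ − 6.331×10⁷ = 4.165×10⁹ K⁴.
1/ε₁ + 1/ε₂ − 1 = 1.220 + 4.762 − 1 = 4.981.
q = 5.67×10⁻⁸ × 4.165×10⁹ / 4.981.

q ≈ 47.4 W/m²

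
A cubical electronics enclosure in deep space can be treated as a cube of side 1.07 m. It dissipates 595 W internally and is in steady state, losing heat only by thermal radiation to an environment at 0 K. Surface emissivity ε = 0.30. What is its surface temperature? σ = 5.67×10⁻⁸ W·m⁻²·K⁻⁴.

Steady state: internal power = radiated power, P = εσA T⁴.
Radiating area A = 6L² = 6.869 m².
T⁴ = P/(εσA) = 595/(0.30·5.67×10⁻⁸·6.869) = 5.092×10⁹ K⁴.
T = (5.092×10⁹)^(1/4).

T ≈ 267 K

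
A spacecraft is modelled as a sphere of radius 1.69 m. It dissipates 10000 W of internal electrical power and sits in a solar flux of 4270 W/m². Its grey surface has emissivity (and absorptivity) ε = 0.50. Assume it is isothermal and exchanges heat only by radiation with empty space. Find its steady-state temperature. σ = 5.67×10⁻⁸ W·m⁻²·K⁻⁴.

T ≈ 411 K

At steady state, absorbed solar power + internal power = radiated power.
Absorbed: α·S·A_cross = 0.50·4270·8.973 = 19160 W (cross-section πr²).
Total input = 19160 + 10000 = 29160 W.
Radiated: εσ·A_surf·T⁴ with A_surf = 4πr² = 35.89 m².
T⁴ = 29160/(0.50·5.67×10⁻⁸·35.89) = 2.866×10¹⁰ K⁴.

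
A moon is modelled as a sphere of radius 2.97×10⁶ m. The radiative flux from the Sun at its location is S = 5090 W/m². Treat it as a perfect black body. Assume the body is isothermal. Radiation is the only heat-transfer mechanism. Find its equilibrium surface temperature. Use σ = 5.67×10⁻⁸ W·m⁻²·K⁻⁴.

T ≈ 387 K

At equilibrium, absorbed power = emitted power.
Absorbing cross-section = πr² = 2.771×10¹³ m²; emitting surface = 4πr² = 1.108×10¹⁴ m² (ratio 4).
S·A_cross = εσ·A_surf·T⁴  ⇒  T⁴ = S/(4σ).
T⁴ = 1.00·5090/(4·5.67×10⁻⁸) = 2.244×10¹⁰ K⁴.
T = (2.244×10¹⁰)^(1/4).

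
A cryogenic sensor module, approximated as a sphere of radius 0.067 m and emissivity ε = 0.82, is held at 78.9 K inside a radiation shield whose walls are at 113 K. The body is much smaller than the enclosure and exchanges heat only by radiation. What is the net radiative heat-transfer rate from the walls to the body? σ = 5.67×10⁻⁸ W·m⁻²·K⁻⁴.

For a small grey body in a large enclosure: P_net = εσA(T_body⁴ − T_wall⁴).
A = 4πr² = 0.05641 m²; T_body⁴ − T_wall⁴ = 3.875×10⁷ − 1.630×10⁸ = -1.243×10⁸ K⁴.
|P_net| = 0.82·5.67×10⁻⁸·0.05641·1.243×10⁸.

P_net ≈ 0.326 W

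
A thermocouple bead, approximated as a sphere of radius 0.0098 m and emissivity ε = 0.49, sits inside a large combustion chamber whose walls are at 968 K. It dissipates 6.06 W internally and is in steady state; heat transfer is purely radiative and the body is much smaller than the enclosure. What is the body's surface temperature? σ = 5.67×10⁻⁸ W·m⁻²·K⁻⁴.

T ≈ 1010 K

For a small grey body in a large enclosure, net radiated power = εσA(T⁴ − T_w⁴).
Steady state: P = εσA(T⁴ − T_w⁴) with A = 4πr² = 0.001207 m².
T⁴ = P/(εσA) + T_w⁴ = 6.06/(0.49·5.67×10⁻⁸·0.001207) + (968)⁴
    = 1.807×10¹¹ + 8.780×10¹¹ = 1.059×10¹² K⁴.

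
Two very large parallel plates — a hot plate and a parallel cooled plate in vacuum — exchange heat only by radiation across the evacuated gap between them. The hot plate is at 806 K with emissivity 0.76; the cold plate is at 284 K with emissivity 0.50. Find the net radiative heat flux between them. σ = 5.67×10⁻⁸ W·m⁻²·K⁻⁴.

For two infinite grey parallel plates, q = σ(T₁⁴ − T₂⁴)/(1/ε₁ + 1/ε₂ − 1).
T₁⁴ − T₂⁴ = 4.220×10¹¹ − 6.505×10⁹ = 4.155×10¹¹ K⁴.
1/ε₁ + 1/ε₂ − 1 = 1.316 + 2.000 − 1 = 2.316.
q = 5.67×10⁻⁸ × 4.155×10¹¹ / 2.316.

q ≈ 10200 W/m²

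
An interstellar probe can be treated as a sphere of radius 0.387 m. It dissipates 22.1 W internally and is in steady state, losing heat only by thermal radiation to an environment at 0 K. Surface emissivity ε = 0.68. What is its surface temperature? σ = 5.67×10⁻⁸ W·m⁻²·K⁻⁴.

Steady state: internal power = radiated power, P = εσA T⁴.
Radiating area A = 4πr² = 1.882 m².
T⁴ = P/(εσA) = 22.1/(0.68·5.67×10⁻⁸·1.882) = 3.046×10⁸ K⁴.
T = (3.046×10⁸)^(1/4).

T ≈ 132 K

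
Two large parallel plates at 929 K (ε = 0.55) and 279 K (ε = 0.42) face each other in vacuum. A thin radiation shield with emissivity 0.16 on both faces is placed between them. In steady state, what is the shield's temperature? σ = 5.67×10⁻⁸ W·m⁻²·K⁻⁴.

In steady state the net flux on the hot side equals that on the cold side.
σ(T₁⁴−T_s⁴)/D₁ = σ(T_s⁴−T₂⁴)/D₂, with D₁ = 1/ε₁+1/ε_s−1 = 7.068, D₂ = 1/ε_s+1/ε₂−1 = 7.631.
Solve for T_s⁴: T_s⁴ = (D₂·T₁⁴ + D₁·T₂⁴)/(D₁+D₂) = 3.896×10¹¹ K⁴.

T_s ≈ 790 K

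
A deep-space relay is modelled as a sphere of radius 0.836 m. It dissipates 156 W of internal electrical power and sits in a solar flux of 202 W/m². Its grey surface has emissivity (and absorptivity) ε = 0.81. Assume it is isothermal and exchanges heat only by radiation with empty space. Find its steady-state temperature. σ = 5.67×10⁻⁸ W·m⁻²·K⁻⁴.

At steady state, absorbed solar power + internal power = radiated power.
Absorbed: α·S·A_cross = 0.81·202·2.196 = 359.3 W (cross-section πr²).
Total input = 359.3 + 156 = 515.3 W.
Radiated: εσ·A_surf·T⁴ with A_surf = 4πr² = 8.783 m².
T⁴ = 515.3/(0.81·5.67×10⁻⁸·8.783) = 1.277×10⁹ K⁴.

T ≈ 189 K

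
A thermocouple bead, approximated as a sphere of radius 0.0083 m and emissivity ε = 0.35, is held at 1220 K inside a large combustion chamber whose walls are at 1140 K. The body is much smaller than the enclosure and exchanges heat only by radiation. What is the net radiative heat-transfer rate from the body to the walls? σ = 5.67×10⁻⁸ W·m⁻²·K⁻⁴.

For a small grey body in a large enclosure: P_net = εσA(T_body⁴ − T_wall⁴).
A = 4πr² = 8.657×10⁻⁴ m²; T_body⁴ − T_wall⁴ = 2.215×10¹² − 1.689×10¹² = 5.264×10¹¹ K⁴.
|P_net| = 0.35·5.67×10⁻⁸·8.657×10⁻⁴·5.264×10¹¹.

P_net ≈ 9.04 W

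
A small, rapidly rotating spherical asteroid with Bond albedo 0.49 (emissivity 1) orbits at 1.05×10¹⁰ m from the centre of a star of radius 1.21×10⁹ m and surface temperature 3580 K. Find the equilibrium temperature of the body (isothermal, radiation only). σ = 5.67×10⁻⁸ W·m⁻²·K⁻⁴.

The star's surface emits σT_*⁴; at distance d the flux is S = σT_*⁴(R_*/d)².
S = 5.67×10⁻⁸·(3580)⁴·(1.21×10⁹/1.05×10¹⁰)² = 1.237×10⁵ W/m².
For an isothermal sphere T⁴ = (1−a)S/(4σ) = 2.781×10¹¹ K⁴.

T ≈ 726 K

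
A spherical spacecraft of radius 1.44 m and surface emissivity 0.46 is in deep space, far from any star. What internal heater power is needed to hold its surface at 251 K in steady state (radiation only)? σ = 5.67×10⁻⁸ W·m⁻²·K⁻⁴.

P ≈ 2700 W

P = εσ·4πr²·T⁴.
4πr² = 26.06 m²; T⁴ = 3.969×10⁹ K⁴.
P = 0.46·5.67×10⁻⁸·26.06·3.969×10⁹.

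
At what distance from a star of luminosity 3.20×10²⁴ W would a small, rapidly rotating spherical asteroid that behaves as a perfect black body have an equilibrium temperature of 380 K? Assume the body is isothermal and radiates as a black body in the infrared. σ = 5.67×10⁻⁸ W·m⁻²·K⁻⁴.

d ≈ 7.34×10⁹ m

For an isothermal black-emitting sphere, (1−a)S·πr² = σ·4πr²·T⁴ ⇒ S = 4σT⁴/(1−a).
S = 4·5.67×10⁻⁸·(380)⁴/1.00 = 4729 W/m².
Flux falls as S = L/(4πd²), so d = √(L/(4πS)) = √(3.20×10²⁴/(4π·4729)).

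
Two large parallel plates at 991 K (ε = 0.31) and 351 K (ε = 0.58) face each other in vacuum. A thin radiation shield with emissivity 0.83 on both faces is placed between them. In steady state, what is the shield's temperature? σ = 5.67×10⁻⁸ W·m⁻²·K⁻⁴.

T_s ≈ 773 K

In steady state the net flux on the hot side equals that on the cold side.
σ(T₁⁴−T_s⁴)/D₁ = σ(T_s⁴−T₂⁴)/D₂, with D₁ = 1/ε₁+1/ε_s−1 = 3.431, D₂ = 1/ε_s+1/ε₂−1 = 1.929.
Solve for T_s⁴: T_s⁴ = (D₂·T₁⁴ + D₁·T₂⁴)/(D₁+D₂) = 3.568×10¹¹ K⁴.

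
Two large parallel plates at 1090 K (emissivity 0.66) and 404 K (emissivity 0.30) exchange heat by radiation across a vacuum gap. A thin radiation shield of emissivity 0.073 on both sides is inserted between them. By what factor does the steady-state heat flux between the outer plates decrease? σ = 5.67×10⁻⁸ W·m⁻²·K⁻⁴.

factor ≈ 7.86

Without shield: q₀ = σΔ(T⁴)/(1/ε₁+1/ε₂−1) with denominator 3.848.
With shield the two gaps are in series; the resistances add: (1/ε₁+1/ε_s−1)+(1/ε_s+1/ε₂−1) = 14.21+16.03 = 30.25.
Heat-flux ratio q₀/q = 30.25/3.848.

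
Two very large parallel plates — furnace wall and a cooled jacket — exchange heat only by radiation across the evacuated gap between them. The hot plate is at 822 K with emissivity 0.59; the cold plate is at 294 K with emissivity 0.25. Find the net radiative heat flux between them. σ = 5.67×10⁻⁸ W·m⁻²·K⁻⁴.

For two infinite grey parallel plates, q = σ(T₁⁴ − T₂⁴)/(1/ε₁ + 1/ε₂ − 1).
T₁⁴ − T₂⁴ = 4.565×10¹¹ − 7.471×10⁹ = 4.491×10¹¹ K⁴.
1/ε₁ + 1/ε₂ − 1 = 1.695 + 4.000 − 1 = 4.695.
q = 5.67×10⁻⁸ × 4.491×10¹¹ / 4.695.

q ≈ 5420 W/m²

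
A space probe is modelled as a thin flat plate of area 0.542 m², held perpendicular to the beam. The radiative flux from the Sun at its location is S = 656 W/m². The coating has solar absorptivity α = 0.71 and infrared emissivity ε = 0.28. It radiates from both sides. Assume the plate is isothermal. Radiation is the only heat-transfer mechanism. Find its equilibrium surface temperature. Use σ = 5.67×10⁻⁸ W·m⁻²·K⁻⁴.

At equilibrium, absorbed power = emitted power.
Absorbing cross-section = A = 0.5420 m²; emitting surface = 2A = 1.084 m² (ratio 2).
αS·A_cross = εσ·A_surf·T⁴  ⇒  T⁴ = αS/(ε·2σ).
T⁴ = 0.710·656/(0.28·2·5.67×10⁻⁸) = 1.467×10¹⁰ K⁴.
T = (1.467×10¹⁰)^(1/4).

T ≈ 348 K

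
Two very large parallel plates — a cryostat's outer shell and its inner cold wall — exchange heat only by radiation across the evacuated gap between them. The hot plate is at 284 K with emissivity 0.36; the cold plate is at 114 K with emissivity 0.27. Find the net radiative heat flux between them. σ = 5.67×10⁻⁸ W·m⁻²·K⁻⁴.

q ≈ 65.5 W/m²

For two infinite grey parallel plates, q = σ(T₁⁴ − T₂⁴)/(1/ε₁ + 1/ε₂ − 1).
T₁⁴ − T₂⁴ = 6.505×10⁹ − 1.689×10⁸ = 6.336×10⁹ K⁴.
1/ε₁ + 1/ε₂ − 1 = 2.778 + 3.704 − 1 = 5.481.
q = 5.67×10⁻⁸ × 6.336×10⁹ / 5.481.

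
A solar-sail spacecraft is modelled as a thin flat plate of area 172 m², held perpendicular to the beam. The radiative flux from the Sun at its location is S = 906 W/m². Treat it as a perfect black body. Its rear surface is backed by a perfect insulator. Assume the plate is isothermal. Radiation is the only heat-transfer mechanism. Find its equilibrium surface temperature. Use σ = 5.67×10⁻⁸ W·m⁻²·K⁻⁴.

At equilibrium, absorbed power = emitted power.
Absorbing cross-section = A = 172.0 m²; emitting surface = A = 172.0 m² (ratio 1).
S·A_cross = εσ·A_surf·T⁴  ⇒  T⁴ = S/(1σ).
T⁴ = 1.00·906/(1·5.67×10⁻⁸) = 1.598×10¹⁰ K⁴.
T = (1.598×10¹⁰)^(1/4).

T ≈ 356 K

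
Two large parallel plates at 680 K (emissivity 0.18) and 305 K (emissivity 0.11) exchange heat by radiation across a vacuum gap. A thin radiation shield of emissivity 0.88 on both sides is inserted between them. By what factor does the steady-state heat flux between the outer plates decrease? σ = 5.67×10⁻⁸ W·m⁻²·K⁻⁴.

factor ≈ 1.09

Without shield: q₀ = σΔ(T⁴)/(1/ε₁+1/ε₂−1) with denominator 13.65.
With shield the two gaps are in series; the resistances add: (1/ε₁+1/ε_s−1)+(1/ε_s+1/ε₂−1) = 5.692+9.227 = 14.92.
Heat-flux ratio q₀/q = 14.92/13.65.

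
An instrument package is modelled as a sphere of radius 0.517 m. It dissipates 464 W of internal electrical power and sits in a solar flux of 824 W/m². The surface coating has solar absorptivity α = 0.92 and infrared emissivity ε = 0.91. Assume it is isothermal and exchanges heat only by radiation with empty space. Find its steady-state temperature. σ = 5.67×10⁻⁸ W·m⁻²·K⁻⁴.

T ≈ 282 K

At steady state, absorbed solar power + internal power = radiated power.
Absorbed: α·S·A_cross = 0.92·824·0.8397 = 636.6 W (cross-section πr²).
Total input = 636.6 + 464 = 1101 W.
Radiated: εσ·A_surf·T⁴ with A_surf = 4πr² = 3.359 m².
T⁴ = 1101/(0.91·5.67×10⁻⁸·3.359) = 6.350×10⁹ K⁴.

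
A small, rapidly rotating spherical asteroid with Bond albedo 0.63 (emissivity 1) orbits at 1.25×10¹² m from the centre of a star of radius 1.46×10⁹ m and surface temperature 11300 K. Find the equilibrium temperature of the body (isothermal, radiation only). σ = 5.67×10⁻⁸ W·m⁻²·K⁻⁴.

The star's surface emits σT_*⁴; at distance d the flux is S = σT_*⁴(R_*/d)².
S = 5.67×10⁻⁸·(11300)⁴·(1.46×10⁹/1.25×10¹²)² = 1261 W/m².
For an isothermal sphere T⁴ = (1−a)S/(4σ) = 2.058×10⁹ K⁴.

T ≈ 213 K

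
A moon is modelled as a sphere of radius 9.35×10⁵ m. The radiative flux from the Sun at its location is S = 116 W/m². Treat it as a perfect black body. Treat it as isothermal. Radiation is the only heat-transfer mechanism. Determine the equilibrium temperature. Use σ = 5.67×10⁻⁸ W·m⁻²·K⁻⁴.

T ≈ 150 K

At equilibrium, absorbed power = emitted power.
Absorbing cross-section = πr² = 2.746×10¹² m²; emitting surface = 4πr² = 1.099×10¹³ m² (ratio 4).
S·A_cross = εσ·A_surf·T⁴  ⇒  T⁴ = S/(4σ).
T⁴ = 1.00·116/(4·5.67×10⁻⁸) = 5.115×10⁸ K⁴.
T = (5.115×10⁸)^(1/4).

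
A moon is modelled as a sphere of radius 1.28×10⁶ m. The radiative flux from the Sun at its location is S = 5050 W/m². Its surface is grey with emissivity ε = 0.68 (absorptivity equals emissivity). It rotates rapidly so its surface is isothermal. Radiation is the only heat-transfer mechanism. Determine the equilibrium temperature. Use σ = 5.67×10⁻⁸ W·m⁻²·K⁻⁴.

At equilibrium, absorbed power = emitted power.
Absorbing cross-section = πr² = 5.147×10¹² m²; emitting surface = 4πr² = 2.059×10¹³ m² (ratio 4).
εS·A_cross = εσ·A_surf·T⁴  ⇒  T⁴ = S/(4σ)   (ε cancels).
T⁴ = 5050/(4·5.67×10⁻⁸) = 2.227×10¹⁰ K⁴.
T = (2.227×10¹⁰)^(1/4).

T ≈ 386 K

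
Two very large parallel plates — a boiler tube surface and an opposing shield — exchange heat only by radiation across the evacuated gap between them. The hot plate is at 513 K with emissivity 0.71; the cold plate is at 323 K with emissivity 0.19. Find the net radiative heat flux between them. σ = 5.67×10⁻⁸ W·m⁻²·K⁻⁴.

q ≈ 584 W/m²

For two infinite grey parallel plates, q = σ(T₁⁴ − T₂⁴)/(1/ε₁ + 1/ε₂ − 1).
T₁⁴ − T₂⁴ = 6.926×10¹⁰ − 1.088×10¹⁰ = 5.837×10¹⁰ K⁴.
1/ε₁ + 1/ε₂ − 1 = 1.408 + 5.263 − 1 = 5.672.
q = 5.67×10⁻⁸ × 5.837×10¹⁰ / 5.672.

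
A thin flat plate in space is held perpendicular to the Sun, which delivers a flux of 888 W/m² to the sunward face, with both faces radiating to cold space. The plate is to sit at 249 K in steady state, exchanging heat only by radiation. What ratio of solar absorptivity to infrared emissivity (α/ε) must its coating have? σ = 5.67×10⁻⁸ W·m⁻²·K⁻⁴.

Balance: αS·A = εσ·2A·T⁴ ⇒ α/ε = 2σT⁴/S.
α/ε = 2·5.67×10⁻⁸·(249)⁴/888 = 2·5.67×10⁻⁸·3.844×10⁹/888.

α/ε ≈ 0.491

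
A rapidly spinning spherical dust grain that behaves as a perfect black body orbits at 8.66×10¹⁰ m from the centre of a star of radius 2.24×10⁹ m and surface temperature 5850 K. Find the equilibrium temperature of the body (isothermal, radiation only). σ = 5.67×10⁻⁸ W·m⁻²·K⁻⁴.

T ≈ 665 K

The star's surface emits σT_*⁴; at distance d the flux is S = σT_*⁴(R_*/d)².
S = 5.67×10⁻⁸·(5850)⁴·(2.24×10⁹/8.66×10¹⁰)² = 44430 W/m².
For an isothermal sphere T⁴ = (1−a)S/(4σ) = 1.959×10¹¹ K⁴.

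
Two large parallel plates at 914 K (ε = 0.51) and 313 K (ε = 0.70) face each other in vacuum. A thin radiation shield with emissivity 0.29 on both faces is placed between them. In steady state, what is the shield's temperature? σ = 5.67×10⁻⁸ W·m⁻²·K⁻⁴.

T_s ≈ 759 K

In steady state the net flux on the hot side equals that on the cold side.
σ(T₁⁴−T_s⁴)/D₁ = σ(T_s⁴−T₂⁴)/D₂, with D₁ = 1/ε₁+1/ε_s−1 = 4.409, D₂ = 1/ε_s+1/ε₂−1 = 3.877.
Solve for T_s⁴: T_s⁴ = (D₂·T₁⁴ + D₁·T₂⁴)/(D₁+D₂) = 3.316×10¹¹ K⁴.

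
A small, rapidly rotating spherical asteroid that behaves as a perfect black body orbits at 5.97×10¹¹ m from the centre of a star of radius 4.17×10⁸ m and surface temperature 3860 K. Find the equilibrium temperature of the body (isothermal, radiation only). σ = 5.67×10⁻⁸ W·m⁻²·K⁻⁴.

The star's surface emits σT_*⁴; at distance d the flux is S = σT_*⁴(R_*/d)².
S = 5.67×10⁻⁸·(3860)⁴·(4.17×10⁸/5.97×10¹¹)² = 6.141 W/m².
For an isothermal sphere T⁴ = (1−a)S/(4σ) = 2.708×10⁷ K⁴.

T ≈ 72.1 K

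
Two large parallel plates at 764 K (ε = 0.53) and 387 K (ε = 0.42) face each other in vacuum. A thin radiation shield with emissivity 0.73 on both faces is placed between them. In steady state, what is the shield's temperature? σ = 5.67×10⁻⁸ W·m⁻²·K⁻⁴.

T_s ≈ 666 K

In steady state the net flux on the hot side equals that on the cold side.
σ(T₁⁴−T_s⁴)/D₁ = σ(T_s⁴−T₂⁴)/D₂, with D₁ = 1/ε₁+1/ε_s−1 = 2.257, D₂ = 1/ε_s+1/ε₂−1 = 2.751.
Solve for T_s⁴: T_s⁴ = (D₂·T₁⁴ + D₁·T₂⁴)/(D₁+D₂) = 1.973×10¹¹ K⁴.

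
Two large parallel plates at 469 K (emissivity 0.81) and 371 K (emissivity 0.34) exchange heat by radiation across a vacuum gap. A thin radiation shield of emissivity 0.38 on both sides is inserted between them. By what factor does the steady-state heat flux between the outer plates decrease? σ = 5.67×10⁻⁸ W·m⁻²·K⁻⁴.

factor ≈ 2.34

Without shield: q₀ = σΔ(T⁴)/(1/ε₁+1/ε₂−1) with denominator 3.176.
With shield the two gaps are in series; the resistances add: (1/ε₁+1/ε_s−1)+(1/ε_s+1/ε₂−1) = 2.866+4.573 = 7.439.
Heat-flux ratio q₀/q = 7.439/3.176.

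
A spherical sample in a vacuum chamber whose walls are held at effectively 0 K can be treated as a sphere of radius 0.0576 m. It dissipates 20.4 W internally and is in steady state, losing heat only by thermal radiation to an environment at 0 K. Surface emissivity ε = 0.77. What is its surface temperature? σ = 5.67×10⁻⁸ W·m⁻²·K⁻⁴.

Steady state: internal power = radiated power, P = εσA T⁴.
Radiating area A = 4πr² = 0.04169 m².
T⁴ = P/(εσA) = 20.4/(0.77·5.67×10⁻⁸·0.04169) = 1.121×10¹⁰ K⁴.
T = (1.121×10¹⁰)^(1/4).

T ≈ 325 K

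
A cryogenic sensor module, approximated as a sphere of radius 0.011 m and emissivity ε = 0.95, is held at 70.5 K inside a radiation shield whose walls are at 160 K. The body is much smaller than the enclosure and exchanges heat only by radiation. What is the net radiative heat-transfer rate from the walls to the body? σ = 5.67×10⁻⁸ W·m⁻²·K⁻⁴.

For a small grey body in a large enclosure: P_net = εσA(T_body⁴ − T_wall⁴).
A = 4πr² = 0.001521 m²; T_body⁴ − T_wall⁴ = 2.470×10⁷ − 6.554×10⁸ = -6.307×10⁸ K⁴.
|P_net| = 0.95·5.67×10⁻⁸·0.001521·6.307×10⁸.

P_net ≈ 0.0517 W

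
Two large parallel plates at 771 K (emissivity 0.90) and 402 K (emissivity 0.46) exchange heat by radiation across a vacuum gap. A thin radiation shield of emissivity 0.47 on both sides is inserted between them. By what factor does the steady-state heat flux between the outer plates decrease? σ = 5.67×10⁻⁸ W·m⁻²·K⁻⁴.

factor ≈ 2.42

Without shield: q₀ = σΔ(T⁴)/(1/ε₁+1/ε₂−1) with denominator 2.285.
With shield the two gaps are in series; the resistances add: (1/ε₁+1/ε_s−1)+(1/ε_s+1/ε₂−1) = 2.239+3.302 = 5.540.
Heat-flux ratio q₀/q = 5.540/2.285.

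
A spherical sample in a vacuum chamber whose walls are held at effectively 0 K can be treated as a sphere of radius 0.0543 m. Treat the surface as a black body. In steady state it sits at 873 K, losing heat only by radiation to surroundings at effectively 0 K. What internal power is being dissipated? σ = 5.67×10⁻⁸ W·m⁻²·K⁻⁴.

Steady state: P = εσA T⁴.
A = 4πr² = 0.03705 m²; T⁴ = (873)⁴ = 5.808×10¹¹ K⁴.
P = 1.0 × 5.67×10⁻⁸ × 0.03705 × 5.808×10¹¹.

P ≈ 1220 W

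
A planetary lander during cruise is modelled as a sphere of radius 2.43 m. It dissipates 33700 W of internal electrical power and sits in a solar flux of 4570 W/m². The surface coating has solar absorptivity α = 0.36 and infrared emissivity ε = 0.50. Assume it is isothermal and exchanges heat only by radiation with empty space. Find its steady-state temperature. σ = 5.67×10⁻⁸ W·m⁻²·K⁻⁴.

T ≈ 418 K

At steady state, absorbed solar power + internal power = radiated power.
Absorbed: α·S·A_cross = 0.36·4570·18.55 = 30520 W (cross-section πr²).
Total input = 30520 + 33700 = 64220 W.
Radiated: εσ·A_surf·T⁴ with A_surf = 4πr² = 74.20 m².
T⁴ = 64220/(0.50·5.67×10⁻⁸·74.20) = 3.053×10¹⁰ K⁴.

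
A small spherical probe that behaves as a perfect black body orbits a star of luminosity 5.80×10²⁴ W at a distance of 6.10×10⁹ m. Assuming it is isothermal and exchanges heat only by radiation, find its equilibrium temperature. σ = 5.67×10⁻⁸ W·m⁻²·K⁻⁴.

T ≈ 484 K

First find the stellar flux at distance d: S = L/(4πd²) = 5.80×10²⁴/(4π·(6.10×10⁹)²) = 12400 W/m².
For an isothermal sphere, absorbed (1−a)S·πr² = emitted σ·4πr²·T⁴, so T⁴ = (1−a)S/(4σ).
T⁴ = 1.00·12400/(4·5.67×10⁻⁸) = 5.469×10¹⁰ K⁴.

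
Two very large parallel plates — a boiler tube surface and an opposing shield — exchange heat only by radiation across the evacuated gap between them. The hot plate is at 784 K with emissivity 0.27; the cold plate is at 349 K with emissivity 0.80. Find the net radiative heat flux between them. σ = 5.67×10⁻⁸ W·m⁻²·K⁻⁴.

q ≈ 5210 W/m²

For two infinite grey parallel plates, q = σ(T₁⁴ − T₂⁴)/(1/ε₁ + 1/ε₂ − 1).
T₁⁴ − T₂⁴ = 3.778×10¹¹ − 1.484×10¹⁰ = 3.630×10¹¹ K⁴.
1/ε₁ + 1/ε₂ − 1 = 3.704 + 1.250 − 1 = 3.954.
q = 5.67×10⁻⁸ × 3.630×10¹¹ / 3.954.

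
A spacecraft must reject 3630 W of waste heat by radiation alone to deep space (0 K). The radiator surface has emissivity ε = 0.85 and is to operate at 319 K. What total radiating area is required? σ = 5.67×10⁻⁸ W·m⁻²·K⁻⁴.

P = εσA T⁴ ⇒ A = P/(εσT⁴).
T⁴ = 1.036×10¹⁰ K⁴.
A = 3630/(0.85 × 5.67×10⁻⁸ × 1.036×10¹⁰).

A ≈ 7.27 m²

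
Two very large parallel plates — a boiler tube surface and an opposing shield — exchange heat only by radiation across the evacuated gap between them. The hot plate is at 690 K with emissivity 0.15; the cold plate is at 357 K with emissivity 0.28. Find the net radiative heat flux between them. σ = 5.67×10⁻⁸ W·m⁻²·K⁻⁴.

q ≈ 1290 W/m²

For two infinite grey parallel plates, q = σ(T₁⁴ − T₂⁴)/(1/ε₁ + 1/ε₂ − 1).
T₁⁴ − T₂⁴ = 2.267×10¹¹ − 1.624×10¹⁰ = 2.104×10¹¹ K⁴.
1/ε₁ + 1/ε₂ − 1 = 6.667 + 3.571 − 1 = 9.238.
q = 5.67×10⁻⁸ × 2.104×10¹¹ / 9.238.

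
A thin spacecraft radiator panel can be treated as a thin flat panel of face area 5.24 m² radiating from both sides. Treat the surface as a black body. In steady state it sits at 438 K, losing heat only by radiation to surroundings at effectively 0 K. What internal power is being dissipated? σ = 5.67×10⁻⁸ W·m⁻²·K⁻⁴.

Steady state: P = εσA T⁴.
A = 2·5.24 = 10.48 m²; T⁴ = (438)⁴ = 3.680×10¹⁰ K⁴.
P = 1.0 × 5.67×10⁻⁸ × 10.48 × 3.680×10¹⁰.

P ≈ 21900 W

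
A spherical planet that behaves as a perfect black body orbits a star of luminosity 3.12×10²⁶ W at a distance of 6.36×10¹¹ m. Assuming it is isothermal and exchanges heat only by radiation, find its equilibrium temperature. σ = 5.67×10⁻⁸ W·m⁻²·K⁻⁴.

T ≈ 128 K

First find the stellar flux at distance d: S = L/(4πd²) = 3.12×10²⁶/(4π·(6.36×10¹¹)²) = 61.38 W/m².
For an isothermal sphere, absorbed (1−a)S·πr² = emitted σ·4πr²·T⁴, so T⁴ = (1−a)S/(4σ).
T⁴ = 1.00·61.38/(4·5.67×10⁻⁸) = 2.706×10⁸ K⁴.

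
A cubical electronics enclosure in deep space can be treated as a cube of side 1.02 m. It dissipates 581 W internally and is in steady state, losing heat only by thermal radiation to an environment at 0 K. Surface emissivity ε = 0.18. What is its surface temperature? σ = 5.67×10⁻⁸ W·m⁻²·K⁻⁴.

Steady state: internal power = radiated power, P = εσA T⁴.
Radiating area A = 6L² = 6.242 m².
T⁴ = P/(εσA) = 581/(0.18·5.67×10⁻⁸·6.242) = 9.119×10⁹ K⁴.
T = (9.119×10⁹)^(1/4).

T ≈ 309 K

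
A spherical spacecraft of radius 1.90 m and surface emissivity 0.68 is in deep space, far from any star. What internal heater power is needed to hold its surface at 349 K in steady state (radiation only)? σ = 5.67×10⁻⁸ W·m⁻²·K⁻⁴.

P ≈ 25900 W

P = εσ·4πr²·T⁴.
4πr² = 45.36 m²; T⁴ = 1.484×10¹⁰ K⁴.
P = 0.68·5.67×10⁻⁸·45.36·1.484×10¹⁰.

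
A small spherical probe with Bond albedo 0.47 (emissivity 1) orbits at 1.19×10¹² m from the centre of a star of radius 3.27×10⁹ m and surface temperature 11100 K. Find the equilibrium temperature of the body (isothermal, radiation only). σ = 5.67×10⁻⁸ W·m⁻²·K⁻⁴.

The star's surface emits σT_*⁴; at distance d the flux is S = σT_*⁴(R_*/d)².
S = 5.67×10⁻⁸·(11100)⁴·(3.27×10⁹/1.19×10¹²)² = 6499 W/m².
For an isothermal sphere T⁴ = (1−a)S/(4σ) = 1.519×10¹⁰ K⁴.

T ≈ 351 K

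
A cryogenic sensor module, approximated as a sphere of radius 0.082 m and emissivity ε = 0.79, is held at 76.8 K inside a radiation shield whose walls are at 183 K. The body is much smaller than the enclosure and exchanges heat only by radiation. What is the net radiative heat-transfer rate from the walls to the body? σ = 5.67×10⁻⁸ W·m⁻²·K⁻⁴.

P_net ≈ 4.11 W

For a small grey body in a large enclosure: P_net = εσA(T_body⁴ − T_wall⁴).
A = 4πr² = 0.08450 m²; T_body⁴ − T_wall⁴ = 3.479×10⁷ − 1.122×10⁹ = -1.087×10⁹ K⁴.
|P_net| = 0.79·5.67×10⁻⁸·0.08450·1.087×10⁹.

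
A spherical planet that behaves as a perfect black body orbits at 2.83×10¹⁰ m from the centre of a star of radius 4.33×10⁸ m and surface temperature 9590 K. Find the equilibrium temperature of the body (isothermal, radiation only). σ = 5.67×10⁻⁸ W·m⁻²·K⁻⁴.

T ≈ 839 K

The star's surface emits σT_*⁴; at distance d the flux is S = σT_*⁴(R_*/d)².
S = 5.67×10⁻⁸·(9590)⁴·(4.33×10⁸/2.83×10¹⁰)² = 1.123×10⁵ W/m².
For an isothermal sphere T⁴ = (1−a)S/(4σ) = 4.950×10¹¹ K⁴.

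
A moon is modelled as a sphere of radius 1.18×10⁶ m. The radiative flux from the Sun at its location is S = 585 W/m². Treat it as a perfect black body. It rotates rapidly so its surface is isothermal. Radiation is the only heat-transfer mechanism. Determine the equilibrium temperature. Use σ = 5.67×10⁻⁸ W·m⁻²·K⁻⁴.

At equilibrium, absorbed power = emitted power.
Absorbing cross-section = πr² = 4.374×10¹² m²; emitting surface = 4πr² = 1.750×10¹³ m² (ratio 4).
S·A_cross = εσ·A_surf·T⁴  ⇒  T⁴ = S/(4σ).
T⁴ = 1.00·585/(4·5.67×10⁻⁸) = 2.579×10⁹ K⁴.
T = (2.579×10⁹)^(1/4).

T ≈ 225 K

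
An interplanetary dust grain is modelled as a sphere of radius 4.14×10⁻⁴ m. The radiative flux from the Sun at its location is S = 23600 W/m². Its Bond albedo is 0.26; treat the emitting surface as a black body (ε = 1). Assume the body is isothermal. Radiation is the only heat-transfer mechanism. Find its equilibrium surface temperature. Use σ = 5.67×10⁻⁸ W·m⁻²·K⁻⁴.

At equilibrium, absorbed power = emitted power.
Absorbing cross-section = πr² = 5.385×10⁻⁷ m²; emitting surface = 4πr² = 2.154×10⁻⁶ m² (ratio 4).
(1−a)S·A_cross = εσ·A_surf·T⁴  ⇒  T⁴ = (1−a)S/(4σ).
T⁴ = 0.740·23600/(4·5.67×10⁻⁸) = 7.700×10¹⁰ K⁴.
T = (7.700×10¹⁰)^(1/4).

T ≈ 527 K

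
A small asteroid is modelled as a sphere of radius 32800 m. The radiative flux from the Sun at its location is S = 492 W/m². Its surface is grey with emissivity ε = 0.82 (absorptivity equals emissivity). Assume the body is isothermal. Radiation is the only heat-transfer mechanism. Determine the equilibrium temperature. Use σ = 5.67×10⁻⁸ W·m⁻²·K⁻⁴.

At equilibrium, absorbed power = emitted power.
Absorbing cross-section = πr² = 3.380×10⁹ m²; emitting surface = 4πr² = 1.352×10¹⁰ m² (ratio 4).
εS·A_cross = εσ·A_surf·T⁴  ⇒  T⁴ = S/(4σ)   (ε cancels).
T⁴ = 492/(4·5.67×10⁻⁸) = 2.169×10⁹ K⁴.
T = (2.169×10⁹)^(1/4).

T ≈ 216 K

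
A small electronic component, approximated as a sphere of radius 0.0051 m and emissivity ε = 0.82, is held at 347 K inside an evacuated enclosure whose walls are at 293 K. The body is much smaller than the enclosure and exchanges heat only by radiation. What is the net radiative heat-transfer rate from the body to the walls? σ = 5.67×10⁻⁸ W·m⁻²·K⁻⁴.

P_net ≈ 0.108 W

For a small grey body in a large enclosure: P_net = εσA(T_body⁴ − T_wall⁴).
A = 4πr² = 3.269×10⁻⁴ m²; T_body⁴ − T_wall⁴ = 1.450×10¹⁰ − 7.370×10⁹ = 7.128×10⁹ K⁴.
|P_net| = 0.82·5.67×10⁻⁸·3.269×10⁻⁴·7.128×10⁹.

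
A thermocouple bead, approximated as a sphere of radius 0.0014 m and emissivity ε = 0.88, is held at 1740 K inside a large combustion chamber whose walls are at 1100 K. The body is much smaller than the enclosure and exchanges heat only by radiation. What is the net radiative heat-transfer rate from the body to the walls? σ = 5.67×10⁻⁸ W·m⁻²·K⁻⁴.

For a small grey body in a large enclosure: P_net = εσA(T_body⁴ − T_wall⁴).
A = 4πr² = 2.463×10⁻⁵ m²; T_body⁴ − T_wall⁴ = 9.166×10¹² − 1.464×10¹² = 7.702×10¹² K⁴.
|P_net| = 0.88·5.67×10⁻⁸·2.463×10⁻⁵·7.702×10¹².

P_net ≈ 9.47 W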